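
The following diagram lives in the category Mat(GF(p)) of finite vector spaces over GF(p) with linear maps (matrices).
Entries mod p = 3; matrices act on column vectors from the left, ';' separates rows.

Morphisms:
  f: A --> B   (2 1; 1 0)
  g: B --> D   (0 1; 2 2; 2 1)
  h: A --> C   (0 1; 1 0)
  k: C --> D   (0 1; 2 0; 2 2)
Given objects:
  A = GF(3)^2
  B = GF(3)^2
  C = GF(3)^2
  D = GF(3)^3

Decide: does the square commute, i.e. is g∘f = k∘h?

Answer: COMMUTES

Trace:
Along f;g (path 1):
  e0=⟨1,0⟩ f-->⟨2,1⟩ g-->⟨1,0,2⟩
  e1=⟨0,1⟩ f-->⟨1,0⟩ g-->⟨0,2,2⟩
  result₁ = (1 0; 0 2; 2 2)
Along h;k (path 2):
  e0=⟨1,0⟩ h-->⟨0,1⟩ k-->⟨1,0,2⟩
  e1=⟨0,1⟩ h-->⟨1,0⟩ k-->⟨0,2,2⟩
  result₂ = (1 0; 0 2; 2 2)
Equal? same morphism ✓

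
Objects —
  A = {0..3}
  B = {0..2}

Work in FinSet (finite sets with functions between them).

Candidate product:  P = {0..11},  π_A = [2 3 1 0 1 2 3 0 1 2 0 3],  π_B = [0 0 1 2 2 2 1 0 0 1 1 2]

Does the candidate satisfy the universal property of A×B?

|A|·|B| = 4·3 = 12;  |P| = 12
Check the pairing map k ↦ (π_A(k), π_B(k)):
  0 -> (2,0)
  1 -> (3,0)
  2 -> (1,1)
  3 -> (0,2)
  4 -> (1,2)
  5 -> (2,2)
  6 -> (3,1)
  7 -> (0,0)
  8 -> (1,0)
  9 -> (2,1)
  10 -> (0,1)
  11 -> (3,2)
distinct pairs in image: 12 / 12 needed
  → bijection onto A×B; projections well-typed.

Answer: VALID PRODUCT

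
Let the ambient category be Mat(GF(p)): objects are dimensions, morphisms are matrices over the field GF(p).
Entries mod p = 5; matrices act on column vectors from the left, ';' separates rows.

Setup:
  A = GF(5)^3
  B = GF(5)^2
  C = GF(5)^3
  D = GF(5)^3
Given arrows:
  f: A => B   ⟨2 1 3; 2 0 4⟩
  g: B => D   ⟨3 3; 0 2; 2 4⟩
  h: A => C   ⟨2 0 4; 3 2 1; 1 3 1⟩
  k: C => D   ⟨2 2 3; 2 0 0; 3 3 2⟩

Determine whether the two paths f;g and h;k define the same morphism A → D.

1) trace f;g:
  e0=(1,0,0) f=>(2,2) g=>(2,4,2)
  e1=(0,1,0) f=>(1,0) g=>(3,0,2)
  e2=(0,0,1) f=>(3,4) g=>(1,3,2)
  composite₁ = ⟨2 3 1; 4 0 3; 2 2 2⟩
2) trace h;k:
  e0=(1,0,0) h=>(2,3,1) k=>(3,4,2)
  e1=(0,1,0) h=>(0,2,3) k=>(3,0,2)
  e2=(0,0,1) h=>(4,1,1) k=>(3,3,2)
  composite₂ = ⟨3 3 3; 4 0 3; 2 2 2⟩
Equal? NO — does not commute

Answer: DOES NOT COMMUTE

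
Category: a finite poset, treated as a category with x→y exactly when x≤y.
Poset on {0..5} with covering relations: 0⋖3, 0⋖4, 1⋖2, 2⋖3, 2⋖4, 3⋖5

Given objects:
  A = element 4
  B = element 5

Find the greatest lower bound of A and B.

Common predecessors of 4,5: {0,1,2}
  maximal lower bounds 0 and 2 are incomparable: neither 0<=2 nor 2<=0
→ no greatest lower bound exists

Answer: NO MEET EXISTS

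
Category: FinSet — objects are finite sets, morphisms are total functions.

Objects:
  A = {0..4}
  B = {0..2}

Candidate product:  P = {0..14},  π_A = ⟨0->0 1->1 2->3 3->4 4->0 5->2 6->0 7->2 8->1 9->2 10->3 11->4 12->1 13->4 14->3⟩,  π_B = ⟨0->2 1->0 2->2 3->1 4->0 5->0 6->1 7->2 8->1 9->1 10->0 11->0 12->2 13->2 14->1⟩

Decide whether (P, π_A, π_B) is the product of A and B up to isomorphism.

Answer: VALID PRODUCT

Trace:
|A|·|B| = 5·3 = 15;  |P| = 15
Check the pairing map k ↦ (π_A(k), π_B(k)):
  0 -> (0,2)
  1 -> (1,0)
  2 -> (3,2)
  3 -> (4,1)
  4 -> (0,0)
  5 -> (2,0)
  6 -> (0,1)
  7 -> (2,2)
  8 -> (1,1)
  9 -> (2,1)
  10 -> (3,0)
  11 -> (4,0)
  12 -> (1,2)
  13 -> (4,2)
  14 -> (3,1)
distinct pairs in image: 15 / 15 needed
  → bijection onto A×B; projections well-typed.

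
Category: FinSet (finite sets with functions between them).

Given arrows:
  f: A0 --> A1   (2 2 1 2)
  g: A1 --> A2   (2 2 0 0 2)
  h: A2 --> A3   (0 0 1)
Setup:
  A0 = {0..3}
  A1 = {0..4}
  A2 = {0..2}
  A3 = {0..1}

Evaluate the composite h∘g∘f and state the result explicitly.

Answer: (0 0 1 0)

Trace:
  0 f-->2 g-->0 h-->0
  1 f-->2 g-->0 h-->0
  2 f-->1 g-->2 h-->1
  3 f-->2 g-->0 h-->0
result: (0 0 1 0)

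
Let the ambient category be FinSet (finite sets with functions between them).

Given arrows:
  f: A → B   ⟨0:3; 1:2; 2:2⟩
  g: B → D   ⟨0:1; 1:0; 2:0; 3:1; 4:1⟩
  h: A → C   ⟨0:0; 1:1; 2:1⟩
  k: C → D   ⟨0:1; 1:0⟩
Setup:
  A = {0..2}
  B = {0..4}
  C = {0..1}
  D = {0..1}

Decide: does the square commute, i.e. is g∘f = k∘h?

Path 1 = f;g:
  0 f→3 g→1
  1 f→2 g→0
  2 f→2 g→0
  composite₁ = ⟨0:1; 1:0; 2:0⟩
Path 2 = h;k:
  0 h→0 k→1
  1 h→1 k→0
  2 h→1 k→0
  composite₂ = ⟨0:1; 1:0; 2:0⟩
Equal? same morphism ✓

Answer: COMMUTES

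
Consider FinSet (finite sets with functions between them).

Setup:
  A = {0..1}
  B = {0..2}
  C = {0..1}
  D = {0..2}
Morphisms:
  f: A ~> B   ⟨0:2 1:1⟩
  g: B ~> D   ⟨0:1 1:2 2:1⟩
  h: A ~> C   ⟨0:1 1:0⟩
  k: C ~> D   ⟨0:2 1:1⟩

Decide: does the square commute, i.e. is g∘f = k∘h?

Along f;g (path 1):
  0 f~>2 g~>1
  1 f~>1 g~>2
  composite₁ = ⟨0:1 1:2⟩
Along h;k (path 2):
  0 h~>1 k~>1
  1 h~>0 k~>2
  composite₂ = ⟨0:1 1:2⟩
Equal? same morphism ✓

Answer: COMMUTES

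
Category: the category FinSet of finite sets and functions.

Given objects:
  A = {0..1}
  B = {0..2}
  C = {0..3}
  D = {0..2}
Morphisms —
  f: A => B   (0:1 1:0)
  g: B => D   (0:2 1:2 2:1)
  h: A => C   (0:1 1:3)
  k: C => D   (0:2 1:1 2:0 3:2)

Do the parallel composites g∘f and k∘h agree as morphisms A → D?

Path 1 = f;g:
  0 f=>1 g=>2
  1 f=>0 g=>2
  composite₁ = (0:2 1:2)
Path 2 = h;k:
  0 h=>1 k=>1
  1 h=>3 k=>2
  composite₂ = (0:1 1:2)
Equal? NO — does not commute

Answer: DOES NOT COMMUTE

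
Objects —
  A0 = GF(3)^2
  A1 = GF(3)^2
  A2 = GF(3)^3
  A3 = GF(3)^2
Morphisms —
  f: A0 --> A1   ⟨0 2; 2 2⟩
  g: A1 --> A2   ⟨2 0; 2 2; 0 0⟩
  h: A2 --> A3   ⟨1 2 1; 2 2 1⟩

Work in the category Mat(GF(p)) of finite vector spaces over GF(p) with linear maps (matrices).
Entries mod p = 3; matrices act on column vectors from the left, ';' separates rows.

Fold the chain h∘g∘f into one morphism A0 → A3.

  e0=(1,0) f-->(0,2) g-->(0,1,0) h-->(2,2)
  e1=(0,1) f-->(2,2) g-->(1,2,0) h-->(2,0)
composite: ⟨2 2; 2 0⟩

Answer: ⟨2 2; 2 0⟩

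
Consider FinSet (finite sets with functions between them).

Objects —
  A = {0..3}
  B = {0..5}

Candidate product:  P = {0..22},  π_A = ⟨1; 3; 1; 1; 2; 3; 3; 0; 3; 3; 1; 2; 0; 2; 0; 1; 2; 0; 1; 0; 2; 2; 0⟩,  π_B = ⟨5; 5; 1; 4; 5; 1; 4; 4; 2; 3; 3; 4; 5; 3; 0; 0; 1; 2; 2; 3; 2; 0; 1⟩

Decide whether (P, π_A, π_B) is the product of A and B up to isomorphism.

|A|·|B| = 4·6 = 24;  |P| = 23
  → cardinalities differ; no bijection possible.

Answer: NOT A VALID PRODUCT — |P|=23 ≠ |A|·|B|=24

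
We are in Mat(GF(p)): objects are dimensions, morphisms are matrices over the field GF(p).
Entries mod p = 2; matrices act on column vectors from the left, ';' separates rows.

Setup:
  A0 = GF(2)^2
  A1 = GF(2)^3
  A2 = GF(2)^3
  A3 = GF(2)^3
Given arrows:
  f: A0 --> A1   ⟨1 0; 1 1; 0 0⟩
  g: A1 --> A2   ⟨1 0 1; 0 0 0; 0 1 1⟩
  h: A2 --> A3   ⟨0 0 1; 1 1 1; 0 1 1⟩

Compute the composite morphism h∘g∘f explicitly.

  e0=[1,0] f-->[1,1,0] g-->[1,0,1] h-->[1,0,1]
  e1=[0,1] f-->[0,1,0] g-->[0,0,1] h-->[1,1,1]
⟦path⟧: ⟨1 1; 0 1; 1 1⟩

Answer: ⟨1 1; 0 1; 1 1⟩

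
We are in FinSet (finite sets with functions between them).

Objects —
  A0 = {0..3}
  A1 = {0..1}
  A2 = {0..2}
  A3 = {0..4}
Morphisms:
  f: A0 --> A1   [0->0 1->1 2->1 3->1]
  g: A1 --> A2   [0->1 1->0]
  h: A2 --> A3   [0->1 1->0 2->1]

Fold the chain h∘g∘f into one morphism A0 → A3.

Answer: [0->0 1->1 2->1 3->1]

Derivation:
  0 f-->0 g-->1 h-->0
  1 f-->1 g-->0 h-->1
  2 f-->1 g-->0 h-->1
  3 f-->1 g-->0 h-->1
⟦path⟧: [0->0 1->1 2->1 3->1]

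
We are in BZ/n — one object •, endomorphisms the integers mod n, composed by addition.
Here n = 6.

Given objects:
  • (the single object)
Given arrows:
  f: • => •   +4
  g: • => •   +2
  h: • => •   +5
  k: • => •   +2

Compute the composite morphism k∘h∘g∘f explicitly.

  0 +4≡4 +2≡0 +5≡5 +2≡1  (mod 6)
result: +1

Answer: +1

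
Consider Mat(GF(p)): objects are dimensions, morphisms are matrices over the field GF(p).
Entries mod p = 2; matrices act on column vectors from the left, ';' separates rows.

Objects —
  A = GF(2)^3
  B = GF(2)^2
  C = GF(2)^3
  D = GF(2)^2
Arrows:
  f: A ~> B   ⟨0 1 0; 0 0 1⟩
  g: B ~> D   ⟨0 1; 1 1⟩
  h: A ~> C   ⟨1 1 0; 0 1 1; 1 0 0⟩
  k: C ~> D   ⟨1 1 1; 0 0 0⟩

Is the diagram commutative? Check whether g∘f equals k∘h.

Path 1 = f;g:
  e0=⟨1,0,0⟩ f~>⟨0,0⟩ g~>⟨0,0⟩
  e1=⟨0,1,0⟩ f~>⟨1,0⟩ g~>⟨0,1⟩
  e2=⟨0,0,1⟩ f~>⟨0,1⟩ g~>⟨1,1⟩
  result₁ = ⟨0 0 1; 0 1 1⟩
Path 2 = h;k:
  e0=⟨1,0,0⟩ h~>⟨1,0,1⟩ k~>⟨0,0⟩
  e1=⟨0,1,0⟩ h~>⟨1,1,0⟩ k~>⟨0,0⟩
  e2=⟨0,0,1⟩ h~>⟨0,1,0⟩ k~>⟨1,0⟩
  result₂ = ⟨0 0 1; 0 0 0⟩
Equal? differ; not commutative

Answer: DOES NOT COMMUTE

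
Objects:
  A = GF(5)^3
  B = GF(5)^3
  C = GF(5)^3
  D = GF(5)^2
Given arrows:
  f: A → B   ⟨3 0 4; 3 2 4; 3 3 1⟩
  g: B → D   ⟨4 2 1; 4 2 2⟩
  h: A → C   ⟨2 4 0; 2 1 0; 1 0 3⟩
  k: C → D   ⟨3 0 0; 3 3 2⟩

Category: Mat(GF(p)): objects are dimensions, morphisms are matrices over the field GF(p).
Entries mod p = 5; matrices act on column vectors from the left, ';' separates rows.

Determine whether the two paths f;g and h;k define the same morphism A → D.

Along f;g (path 1):
  e0=[1,0,0] f→[3,3,3] g→[1,4]
  e1=[0,1,0] f→[0,2,3] g→[2,0]
  e2=[0,0,1] f→[4,4,1] g→[0,1]
  ⟦path⟧₁ = ⟨1 2 0; 4 0 1⟩
Along h;k (path 2):
  e0=[1,0,0] h→[2,2,1] k→[1,4]
  e1=[0,1,0] h→[4,1,0] k→[2,0]
  e2=[0,0,1] h→[0,0,3] k→[0,1]
  ⟦path⟧₂ = ⟨1 2 0; 4 0 1⟩
Equal? YES — commutes

Answer: COMMUTES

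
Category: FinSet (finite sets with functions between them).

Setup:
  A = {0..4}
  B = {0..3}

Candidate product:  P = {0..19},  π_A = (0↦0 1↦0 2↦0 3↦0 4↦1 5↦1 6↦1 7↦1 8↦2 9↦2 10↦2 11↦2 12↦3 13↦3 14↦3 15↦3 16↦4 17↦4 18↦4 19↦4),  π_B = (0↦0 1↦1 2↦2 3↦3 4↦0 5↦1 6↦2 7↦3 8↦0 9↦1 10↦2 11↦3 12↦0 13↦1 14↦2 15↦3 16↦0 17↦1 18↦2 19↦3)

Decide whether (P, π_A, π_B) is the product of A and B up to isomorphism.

|A|·|B| = 5·4 = 20;  |P| = 20
Check the pairing map k ↦ (π_A(k), π_B(k)):
  0 ↦ (0,0)
  1 ↦ (0,1)
  2 ↦ (0,2)
  3 ↦ (0,3)
  4 ↦ (1,0)
  5 ↦ (1,1)
  6 ↦ (1,2)
  7 ↦ (1,3)
  8 ↦ (2,0)
  9 ↦ (2,1)
  10 ↦ (2,2)
  11 ↦ (2,3)
  12 ↦ (3,0)
  13 ↦ (3,1)
  14 ↦ (3,2)
  15 ↦ (3,3)
  16 ↦ (4,0)
  17 ↦ (4,1)
  18 ↦ (4,2)
  19 ↦ (4,3)
distinct pairs in image: 20 / 20 needed
  → bijection onto A×B; projections well-typed.

Answer: VALID PRODUCT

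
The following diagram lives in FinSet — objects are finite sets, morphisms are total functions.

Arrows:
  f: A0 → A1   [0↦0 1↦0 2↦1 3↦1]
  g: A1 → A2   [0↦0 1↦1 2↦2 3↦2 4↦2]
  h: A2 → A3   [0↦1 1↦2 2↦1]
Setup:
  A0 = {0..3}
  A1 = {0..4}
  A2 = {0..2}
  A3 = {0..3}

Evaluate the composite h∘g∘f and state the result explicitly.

Answer: [0↦1 1↦1 2↦2 3↦2]

Derivation:
  0 f→0 g→0 h→1
  1 f→0 g→0 h→1
  2 f→1 g→1 h→2
  3 f→1 g→1 h→2
⟦path⟧: [0↦1 1↦1 2↦2 3↦2]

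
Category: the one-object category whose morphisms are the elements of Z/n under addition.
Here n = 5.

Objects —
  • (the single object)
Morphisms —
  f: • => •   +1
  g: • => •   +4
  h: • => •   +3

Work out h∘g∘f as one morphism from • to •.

  0 +1≡1 +4≡0 +3≡3  (mod 5)
composite: +3

Answer: +3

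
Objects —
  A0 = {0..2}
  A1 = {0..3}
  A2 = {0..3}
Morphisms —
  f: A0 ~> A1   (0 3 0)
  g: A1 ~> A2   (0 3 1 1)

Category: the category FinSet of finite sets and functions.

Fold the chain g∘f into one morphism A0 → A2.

  0 f~>0 g~>0
  1 f~>3 g~>1
  2 f~>0 g~>0
composite: (0 1 0)

Answer: (0 1 0)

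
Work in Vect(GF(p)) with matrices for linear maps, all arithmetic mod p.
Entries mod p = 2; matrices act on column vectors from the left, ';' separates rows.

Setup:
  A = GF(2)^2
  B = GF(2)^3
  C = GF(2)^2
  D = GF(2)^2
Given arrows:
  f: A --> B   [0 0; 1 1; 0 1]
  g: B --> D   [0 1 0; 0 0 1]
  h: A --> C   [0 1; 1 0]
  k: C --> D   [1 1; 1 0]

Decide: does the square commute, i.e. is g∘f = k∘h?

Answer: COMMUTES

Work:
Along f;g (path 1):
  e0=(1,0) f-->(0,1,0) g-->(1,0)
  e1=(0,1) f-->(0,1,1) g-->(1,1)
  composite₁ = [1 1; 0 1]
Along h;k (path 2):
  e0=(1,0) h-->(0,1) k-->(1,0)
  e1=(0,1) h-->(1,0) k-->(1,1)
  composite₂ = [1 1; 0 1]
Equal? YES — commutes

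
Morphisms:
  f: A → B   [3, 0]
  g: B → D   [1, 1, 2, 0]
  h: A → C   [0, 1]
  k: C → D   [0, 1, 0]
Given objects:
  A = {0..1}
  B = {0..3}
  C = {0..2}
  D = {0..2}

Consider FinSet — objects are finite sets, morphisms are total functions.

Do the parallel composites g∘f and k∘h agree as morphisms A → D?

1) trace f;g:
  0 f→3 g→0
  1 f→0 g→1
  ⟦path⟧₁ = [0, 1]
2) trace h;k:
  0 h→0 k→0
  1 h→1 k→1
  ⟦path⟧₂ = [0, 1]
Equal? same morphism ✓

Answer: COMMUTES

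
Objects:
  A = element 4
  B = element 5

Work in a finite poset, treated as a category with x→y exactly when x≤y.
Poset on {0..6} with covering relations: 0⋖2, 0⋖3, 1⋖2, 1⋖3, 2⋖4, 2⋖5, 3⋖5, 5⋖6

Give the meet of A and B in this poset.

{x : x≤A ∧ x≤B} = {0,1,2}  (A=4, B=5)
  0 ≤ 2
  1 ≤ 2
  2 ≤ 2
glb = 2

Answer: A∧B = 2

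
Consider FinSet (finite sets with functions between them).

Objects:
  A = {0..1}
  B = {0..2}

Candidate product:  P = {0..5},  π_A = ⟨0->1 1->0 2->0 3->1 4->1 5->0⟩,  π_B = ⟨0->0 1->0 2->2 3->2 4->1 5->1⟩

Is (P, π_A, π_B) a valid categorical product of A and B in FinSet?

|A|·|B| = 2·3 = 6;  |P| = 6
Check the pairing map k ↦ (π_A(k), π_B(k)):
  0 -> (1,0)
  1 -> (0,0)
  2 -> (0,2)
  3 -> (1,2)
  4 -> (1,1)
  5 -> (0,1)
distinct pairs in image: 6 / 6 needed
  → bijection onto A×B; projections well-typed.

Answer: VALID PRODUCT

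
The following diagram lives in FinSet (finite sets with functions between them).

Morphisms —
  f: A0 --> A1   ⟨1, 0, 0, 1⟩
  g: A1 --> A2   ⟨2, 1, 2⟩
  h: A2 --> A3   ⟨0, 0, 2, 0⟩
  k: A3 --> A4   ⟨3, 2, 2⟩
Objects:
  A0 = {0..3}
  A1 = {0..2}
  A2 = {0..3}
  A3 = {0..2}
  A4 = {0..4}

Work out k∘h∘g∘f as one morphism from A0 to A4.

  0 f-->1 g-->1 h-->0 k-->3
  1 f-->0 g-->2 h-->2 k-->2
  2 f-->0 g-->2 h-->2 k-->2
  3 f-->1 g-->1 h-->0 k-->3
composite: ⟨3, 2, 2, 3⟩

Answer: ⟨3, 2, 2, 3⟩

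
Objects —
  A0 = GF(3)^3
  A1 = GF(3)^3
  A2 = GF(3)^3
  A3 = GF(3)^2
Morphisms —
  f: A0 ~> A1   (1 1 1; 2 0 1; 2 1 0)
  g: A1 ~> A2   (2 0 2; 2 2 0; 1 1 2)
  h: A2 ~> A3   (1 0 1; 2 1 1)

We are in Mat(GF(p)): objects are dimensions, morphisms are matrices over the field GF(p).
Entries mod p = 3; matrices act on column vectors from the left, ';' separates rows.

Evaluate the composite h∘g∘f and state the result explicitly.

  e0=⟨1,0,0⟩ f~>⟨1,2,2⟩ g~>⟨0,0,1⟩ h~>⟨1,1⟩
  e1=⟨0,1,0⟩ f~>⟨1,0,1⟩ g~>⟨1,2,0⟩ h~>⟨1,1⟩
  e2=⟨0,0,1⟩ f~>⟨1,1,0⟩ g~>⟨2,1,2⟩ h~>⟨1,1⟩
result: (1 1 1; 1 1 1)

Answer: (1 1 1; 1 1 1)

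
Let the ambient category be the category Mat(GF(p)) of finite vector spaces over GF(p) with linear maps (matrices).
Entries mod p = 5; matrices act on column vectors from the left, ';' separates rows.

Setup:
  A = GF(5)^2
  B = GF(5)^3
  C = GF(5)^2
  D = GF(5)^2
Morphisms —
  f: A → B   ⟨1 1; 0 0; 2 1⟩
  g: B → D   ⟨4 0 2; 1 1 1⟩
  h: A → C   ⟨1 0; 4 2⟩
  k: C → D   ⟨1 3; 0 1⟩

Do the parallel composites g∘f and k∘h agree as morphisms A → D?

Path 1 = f;g:
  e0=⟨1,0⟩ f→⟨1,0,2⟩ g→⟨3,3⟩
  e1=⟨0,1⟩ f→⟨1,0,1⟩ g→⟨1,2⟩
  composite₁ = ⟨3 1; 3 2⟩
Path 2 = h;k:
  e0=⟨1,0⟩ h→⟨1,4⟩ k→⟨3,4⟩
  e1=⟨0,1⟩ h→⟨0,2⟩ k→⟨1,2⟩
  composite₂ = ⟨3 1; 4 2⟩
Equal? NO — does not commute

Answer: DOES NOT COMMUTE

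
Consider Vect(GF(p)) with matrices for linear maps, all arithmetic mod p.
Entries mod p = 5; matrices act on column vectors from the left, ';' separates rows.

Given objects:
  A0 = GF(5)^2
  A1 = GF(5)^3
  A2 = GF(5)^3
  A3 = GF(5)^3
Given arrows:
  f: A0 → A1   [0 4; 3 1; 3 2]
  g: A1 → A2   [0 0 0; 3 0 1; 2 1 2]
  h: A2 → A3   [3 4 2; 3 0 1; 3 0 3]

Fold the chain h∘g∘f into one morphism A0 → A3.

  e0=[1,0] f→[0,3,3] g→[0,3,4] h→[0,4,2]
  e1=[0,1] f→[4,1,2] g→[0,4,3] h→[2,3,4]
result: [0 2; 4 3; 2 4]

Answer: [0 2; 4 3; 2 4]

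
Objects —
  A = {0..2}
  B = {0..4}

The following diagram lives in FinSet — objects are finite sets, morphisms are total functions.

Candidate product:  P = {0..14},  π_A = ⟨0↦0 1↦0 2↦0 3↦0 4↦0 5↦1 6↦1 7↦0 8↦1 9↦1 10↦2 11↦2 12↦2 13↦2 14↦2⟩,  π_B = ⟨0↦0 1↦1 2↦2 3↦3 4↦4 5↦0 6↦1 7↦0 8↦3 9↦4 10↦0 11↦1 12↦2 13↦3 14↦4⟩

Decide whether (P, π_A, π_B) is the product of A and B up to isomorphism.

Answer: NOT A VALID PRODUCT — duplicate pair at indices 0,7

Trace:
|A|·|B| = 3·5 = 15;  |P| = 15
Check the pairing map k ↦ (π_A(k), π_B(k)):
  0 ↦ (0,0)
  1 ↦ (0,1)
  2 ↦ (0,2)
  3 ↦ (0,3)
  4 ↦ (0,4)
  5 ↦ (1,0)
  6 ↦ (1,1)
  7 ↦ (0,0)  ✗ repeats pair of k=0
  8 ↦ (1,3)
  9 ↦ (1,4)
  10 ↦ (2,0)
  11 ↦ (2,1)
  12 ↦ (2,2)
  13 ↦ (2,3)
  14 ↦ (2,4)
distinct pairs in image: 14 / 15 needed
  → (0,0) hit at k=0 and k=7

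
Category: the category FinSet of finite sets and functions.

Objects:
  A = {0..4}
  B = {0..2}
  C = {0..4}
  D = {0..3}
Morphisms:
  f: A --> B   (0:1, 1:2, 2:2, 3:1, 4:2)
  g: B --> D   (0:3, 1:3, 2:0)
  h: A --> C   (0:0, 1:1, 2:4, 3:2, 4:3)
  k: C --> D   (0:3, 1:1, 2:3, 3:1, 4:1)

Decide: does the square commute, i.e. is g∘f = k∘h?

Along f;g (path 1):
  0 f-->1 g-->3
  1 f-->2 g-->0
  2 f-->2 g-->0
  3 f-->1 g-->3
  4 f-->2 g-->0
  ⟦path⟧₁ = (0:3, 1:0, 2:0, 3:3, 4:0)
Along h;k (path 2):
  0 h-->0 k-->3
  1 h-->1 k-->1
  2 h-->4 k-->1
  3 h-->2 k-->3
  4 h-->3 k-->1
  ⟦path⟧₂ = (0:3, 1:1, 2:1, 3:3, 4:1)
Equal? NO — does not commute

Answer: DOES NOT COMMUTE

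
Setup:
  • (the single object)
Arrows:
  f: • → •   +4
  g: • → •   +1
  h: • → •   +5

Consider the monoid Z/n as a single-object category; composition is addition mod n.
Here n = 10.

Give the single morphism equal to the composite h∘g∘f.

Answer: +0

Derivation:
  0 +4≡4 +1≡5 +5≡0  (mod 10)
⟦path⟧: +0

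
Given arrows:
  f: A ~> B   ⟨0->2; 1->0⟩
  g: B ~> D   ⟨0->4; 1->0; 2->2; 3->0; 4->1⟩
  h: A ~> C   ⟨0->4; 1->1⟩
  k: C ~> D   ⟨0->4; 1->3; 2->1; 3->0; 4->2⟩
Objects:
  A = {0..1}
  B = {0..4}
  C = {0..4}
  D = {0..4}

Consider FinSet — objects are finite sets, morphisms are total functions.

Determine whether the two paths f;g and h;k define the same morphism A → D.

Path 1 = f;g:
  0 f~>2 g~>2
  1 f~>0 g~>4
  composite₁ = ⟨0->2; 1->4⟩
Path 2 = h;k:
  0 h~>4 k~>2
  1 h~>1 k~>3
  composite₂ = ⟨0->2; 1->3⟩
Equal? differ; not commutative

Answer: DOES NOT COMMUTE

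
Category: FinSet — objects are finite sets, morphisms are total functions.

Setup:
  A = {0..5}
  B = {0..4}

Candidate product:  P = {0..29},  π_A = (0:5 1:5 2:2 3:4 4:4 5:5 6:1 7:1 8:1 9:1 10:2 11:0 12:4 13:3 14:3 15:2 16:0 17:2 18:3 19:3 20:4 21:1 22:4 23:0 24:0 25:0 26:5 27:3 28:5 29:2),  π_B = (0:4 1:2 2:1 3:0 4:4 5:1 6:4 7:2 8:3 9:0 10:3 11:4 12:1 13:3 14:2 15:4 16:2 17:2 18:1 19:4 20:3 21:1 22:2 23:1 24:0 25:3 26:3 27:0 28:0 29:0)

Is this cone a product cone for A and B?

|A|·|B| = 6·5 = 30;  |P| = 30
Check the pairing map k ↦ (π_A(k), π_B(k)):
  0 : (5,4)
  1 : (5,2)
  2 : (2,1)
  3 : (4,0)
  4 : (4,4)
  5 : (5,1)
  6 : (1,4)
  7 : (1,2)
  8 : (1,3)
  9 : (1,0)
  10 : (2,3)
  11 : (0,4)
  12 : (4,1)
  13 : (3,3)
  14 : (3,2)
  15 : (2,4)
  16 : (0,2)
  17 : (2,2)
  18 : (3,1)
  19 : (3,4)
  20 : (4,3)
  21 : (1,1)
  22 : (4,2)
  23 : (0,1)
  24 : (0,0)
  25 : (0,3)
  26 : (5,3)
  27 : (3,0)
  28 : (5,0)
  29 : (2,0)
distinct pairs in image: 30 / 30 needed
  → bijection onto A×B; projections well-typed.

Answer: VALID PRODUCT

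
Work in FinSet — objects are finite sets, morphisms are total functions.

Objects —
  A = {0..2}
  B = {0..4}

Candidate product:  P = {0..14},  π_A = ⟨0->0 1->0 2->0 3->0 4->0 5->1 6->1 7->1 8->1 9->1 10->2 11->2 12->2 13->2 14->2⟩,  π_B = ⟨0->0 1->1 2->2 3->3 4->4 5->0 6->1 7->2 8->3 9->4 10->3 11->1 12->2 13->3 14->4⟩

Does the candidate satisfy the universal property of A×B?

Answer: NOT A VALID PRODUCT — duplicate pair at indices 13,10

Derivation:
|A|·|B| = 3·5 = 15;  |P| = 15
Check the pairing map k ↦ (π_A(k), π_B(k)):
  0 -> (0,0)
  1 -> (0,1)
  2 -> (0,2)
  3 -> (0,3)
  4 -> (0,4)
  5 -> (1,0)
  6 -> (1,1)
  7 -> (1,2)
  8 -> (1,3)
  9 -> (1,4)
  10 -> (2,3)
  11 -> (2,1)
  12 -> (2,2)
  13 -> (2,3)  ✗ repeats pair of k=10
  14 -> (2,4)
distinct pairs in image: 14 / 15 needed
  → (2,3) hit at k=10 and k=13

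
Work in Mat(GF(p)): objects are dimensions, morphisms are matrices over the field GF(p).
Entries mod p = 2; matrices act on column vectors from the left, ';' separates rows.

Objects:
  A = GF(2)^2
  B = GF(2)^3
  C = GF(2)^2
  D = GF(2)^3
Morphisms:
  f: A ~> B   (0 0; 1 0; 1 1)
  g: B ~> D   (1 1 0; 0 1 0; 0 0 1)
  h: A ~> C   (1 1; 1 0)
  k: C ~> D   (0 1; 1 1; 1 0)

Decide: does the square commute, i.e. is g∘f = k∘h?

Answer: DOES NOT COMMUTE

Trace:
Path 1 = f;g:
  e0=[1,0] f~>[0,1,1] g~>[1,1,1]
  e1=[0,1] f~>[0,0,1] g~>[0,0,1]
  result₁ = (1 0; 1 0; 1 1)
Path 2 = h;k:
  e0=[1,0] h~>[1,1] k~>[1,0,1]
  e1=[0,1] h~>[1,0] k~>[0,1,1]
  result₂ = (1 0; 0 1; 1 1)
Equal? differ; not commutative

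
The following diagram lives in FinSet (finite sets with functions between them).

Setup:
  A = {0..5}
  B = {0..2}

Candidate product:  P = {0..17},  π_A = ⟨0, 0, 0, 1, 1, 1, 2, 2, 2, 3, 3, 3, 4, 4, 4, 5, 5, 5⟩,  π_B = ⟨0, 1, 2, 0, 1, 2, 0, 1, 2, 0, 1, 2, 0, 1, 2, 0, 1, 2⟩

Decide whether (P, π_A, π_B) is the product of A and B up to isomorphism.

|A|·|B| = 6·3 = 18;  |P| = 18
Check the pairing map k ↦ (π_A(k), π_B(k)):
  0 ↦ (0,0)
  1 ↦ (0,1)
  2 ↦ (0,2)
  3 ↦ (1,0)
  4 ↦ (1,1)
  5 ↦ (1,2)
  6 ↦ (2,0)
  7 ↦ (2,1)
  8 ↦ (2,2)
  9 ↦ (3,0)
  10 ↦ (3,1)
  11 ↦ (3,2)
  12 ↦ (4,0)
  13 ↦ (4,1)
  14 ↦ (4,2)
  15 ↦ (5,0)
  16 ↦ (5,1)
  17 ↦ (5,2)
distinct pairs in image: 18 / 18 needed
  → bijection onto A×B; projections well-typed.

Answer: VALID PRODUCT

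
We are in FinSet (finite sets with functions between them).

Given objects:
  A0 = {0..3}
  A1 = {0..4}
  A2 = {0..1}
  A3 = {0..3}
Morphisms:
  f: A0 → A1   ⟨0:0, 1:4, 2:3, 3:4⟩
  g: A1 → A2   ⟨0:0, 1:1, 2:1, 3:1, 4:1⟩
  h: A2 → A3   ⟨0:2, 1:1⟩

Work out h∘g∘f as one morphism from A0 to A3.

  0 f→0 g→0 h→2
  1 f→4 g→1 h→1
  2 f→3 g→1 h→1
  3 f→4 g→1 h→1
⟦path⟧: ⟨0:2, 1:1, 2:1, 3:1⟩

Answer: ⟨0:2, 1:1, 2:1, 3:1⟩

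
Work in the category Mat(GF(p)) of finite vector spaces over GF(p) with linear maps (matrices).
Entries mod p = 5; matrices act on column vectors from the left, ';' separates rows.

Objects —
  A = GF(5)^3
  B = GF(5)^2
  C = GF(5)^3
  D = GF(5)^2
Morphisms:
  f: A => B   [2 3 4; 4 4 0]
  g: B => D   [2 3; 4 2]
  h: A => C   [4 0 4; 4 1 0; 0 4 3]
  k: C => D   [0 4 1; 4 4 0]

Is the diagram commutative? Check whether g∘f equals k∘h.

Answer: DOES NOT COMMUTE

Trace:
Along f;g (path 1):
  e0=[1,0,0] f=>[2,4] g=>[1,1]
  e1=[0,1,0] f=>[3,4] g=>[3,0]
  e2=[0,0,1] f=>[4,0] g=>[3,1]
  ⟦path⟧₁ = [1 3 3; 1 0 1]
Along h;k (path 2):
  e0=[1,0,0] h=>[4,4,0] k=>[1,2]
  e1=[0,1,0] h=>[0,1,4] k=>[3,4]
  e2=[0,0,1] h=>[4,0,3] k=>[3,1]
  ⟦path⟧₂ = [1 3 3; 2 4 1]
Equal? NO — does not commute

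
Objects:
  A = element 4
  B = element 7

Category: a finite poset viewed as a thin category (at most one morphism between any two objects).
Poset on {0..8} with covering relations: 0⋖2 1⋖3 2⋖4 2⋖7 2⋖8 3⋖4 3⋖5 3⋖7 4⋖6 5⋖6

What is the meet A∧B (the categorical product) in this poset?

Answer: NO MEET EXISTS

Work:
{x : x⊑A ∧ x⊑B} = {0,1,2,3}  (A=4, B=7)
  maximal lower bounds 2 and 3 are incomparable: neither 2⊑3 nor 3⊑2
→ no greatest lower bound exists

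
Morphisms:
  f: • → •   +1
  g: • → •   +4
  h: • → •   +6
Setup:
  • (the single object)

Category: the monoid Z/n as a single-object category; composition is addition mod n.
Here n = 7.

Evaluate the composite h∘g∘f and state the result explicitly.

Answer: +4

Derivation:
  0 +1≡1 +4≡5 +6≡4  (mod 7)
result: +4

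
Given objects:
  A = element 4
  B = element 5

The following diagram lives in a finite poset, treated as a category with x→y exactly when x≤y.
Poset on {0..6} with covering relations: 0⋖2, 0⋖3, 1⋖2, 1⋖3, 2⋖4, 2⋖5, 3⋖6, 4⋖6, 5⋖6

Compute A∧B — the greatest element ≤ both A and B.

{x : x⊑A ∧ x⊑B} = {0,1,2}  (A=4, B=5)
  0 ⊑ 2
  1 ⊑ 2
  2 ⊑ 2
glb = 2

Answer: A∧B = 2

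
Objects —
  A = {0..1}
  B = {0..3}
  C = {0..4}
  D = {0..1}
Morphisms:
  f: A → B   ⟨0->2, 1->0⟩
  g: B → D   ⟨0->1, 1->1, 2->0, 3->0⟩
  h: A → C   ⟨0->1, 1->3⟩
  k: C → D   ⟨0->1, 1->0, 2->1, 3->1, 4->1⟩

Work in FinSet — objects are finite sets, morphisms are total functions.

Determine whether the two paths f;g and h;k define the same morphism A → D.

1) trace f;g:
  0 f→2 g→0
  1 f→0 g→1
  ⟦path⟧₁ = ⟨0->0, 1->1⟩
2) trace h;k:
  0 h→1 k→0
  1 h→3 k→1
  ⟦path⟧₂ = ⟨0->0, 1->1⟩
Equal? YES — commutes

Answer: COMMUTES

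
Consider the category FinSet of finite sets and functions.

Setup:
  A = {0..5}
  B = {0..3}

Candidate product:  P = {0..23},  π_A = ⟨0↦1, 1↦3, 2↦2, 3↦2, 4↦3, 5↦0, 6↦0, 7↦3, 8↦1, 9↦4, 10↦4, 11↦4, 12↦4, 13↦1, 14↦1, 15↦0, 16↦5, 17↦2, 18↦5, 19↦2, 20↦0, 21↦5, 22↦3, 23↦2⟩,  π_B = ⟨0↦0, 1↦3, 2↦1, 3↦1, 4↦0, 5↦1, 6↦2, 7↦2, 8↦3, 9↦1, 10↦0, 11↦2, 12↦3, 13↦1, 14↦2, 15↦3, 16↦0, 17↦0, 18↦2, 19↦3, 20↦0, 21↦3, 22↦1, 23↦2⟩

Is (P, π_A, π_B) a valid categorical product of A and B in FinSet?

|A|·|B| = 6·4 = 24;  |P| = 24
Check the pairing map k ↦ (π_A(k), π_B(k)):
  0 ↦ (1,0)
  1 ↦ (3,3)
  2 ↦ (2,1)
  3 ↦ (2,1)  ✗ repeats pair of k=2
  4 ↦ (3,0)
  5 ↦ (0,1)
  6 ↦ (0,2)
  7 ↦ (3,2)
  8 ↦ (1,3)
  9 ↦ (4,1)
  10 ↦ (4,0)
  11 ↦ (4,2)
  12 ↦ (4,3)
  13 ↦ (1,1)
  14 ↦ (1,2)
  15 ↦ (0,3)
  16 ↦ (5,0)
  17 ↦ (2,0)
  18 ↦ (5,2)
  19 ↦ (2,3)
  20 ↦ (0,0)
  21 ↦ (5,3)
  22 ↦ (3,1)
  23 ↦ (2,2)
distinct pairs in image: 23 / 24 needed
  → (2,1) hit at k=2 and k=3

Answer: NOT A VALID PRODUCT — duplicate pair at indices 2,3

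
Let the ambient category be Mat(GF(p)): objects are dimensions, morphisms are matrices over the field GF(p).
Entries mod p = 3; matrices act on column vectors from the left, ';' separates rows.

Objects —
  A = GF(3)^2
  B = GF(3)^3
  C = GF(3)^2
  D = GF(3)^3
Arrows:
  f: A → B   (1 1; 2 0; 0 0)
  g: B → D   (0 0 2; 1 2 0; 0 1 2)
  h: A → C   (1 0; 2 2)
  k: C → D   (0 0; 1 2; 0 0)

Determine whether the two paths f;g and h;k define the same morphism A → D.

Answer: DOES NOT COMMUTE

Trace:
Path 1 = f;g:
  e0=[1,0] f→[1,2,0] g→[0,2,2]
  e1=[0,1] f→[1,0,0] g→[0,1,0]
  ⟦path⟧₁ = (0 0; 2 1; 2 0)
Path 2 = h;k:
  e0=[1,0] h→[1,2] k→[0,2,0]
  e1=[0,1] h→[0,2] k→[0,1,0]
  ⟦path⟧₂ = (0 0; 2 1; 0 0)
Equal? differ; not commutative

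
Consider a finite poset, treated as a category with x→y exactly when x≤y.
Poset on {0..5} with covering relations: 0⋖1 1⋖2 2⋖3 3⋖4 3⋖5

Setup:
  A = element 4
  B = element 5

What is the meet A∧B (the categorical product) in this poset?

Answer: A∧B = 3

Trace:
{x : x⊑A ∧ x⊑B} = {0,1,2,3}  (A=4, B=5)
  0 ⊑ 3
  1 ⊑ 3
  2 ⊑ 3
  3 ⊑ 3
glb = 3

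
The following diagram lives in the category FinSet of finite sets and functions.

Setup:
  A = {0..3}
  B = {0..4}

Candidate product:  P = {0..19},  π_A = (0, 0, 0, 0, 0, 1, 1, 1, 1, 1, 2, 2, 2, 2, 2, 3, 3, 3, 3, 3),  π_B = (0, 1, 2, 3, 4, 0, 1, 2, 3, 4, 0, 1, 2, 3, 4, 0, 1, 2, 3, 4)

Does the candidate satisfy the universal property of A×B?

Answer: VALID PRODUCT

Trace:
|A|·|B| = 4·5 = 20;  |P| = 20
Check the pairing map k ↦ (π_A(k), π_B(k)):
  0 : (0,0)
  1 : (0,1)
  2 : (0,2)
  3 : (0,3)
  4 : (0,4)
  5 : (1,0)
  6 : (1,1)
  7 : (1,2)
  8 : (1,3)
  9 : (1,4)
  10 : (2,0)
  11 : (2,1)
  12 : (2,2)
  13 : (2,3)
  14 : (2,4)
  15 : (3,0)
  16 : (3,1)
  17 : (3,2)
  18 : (3,3)
  19 : (3,4)
distinct pairs in image: 20 / 20 needed
  → bijection onto A×B; projections well-typed.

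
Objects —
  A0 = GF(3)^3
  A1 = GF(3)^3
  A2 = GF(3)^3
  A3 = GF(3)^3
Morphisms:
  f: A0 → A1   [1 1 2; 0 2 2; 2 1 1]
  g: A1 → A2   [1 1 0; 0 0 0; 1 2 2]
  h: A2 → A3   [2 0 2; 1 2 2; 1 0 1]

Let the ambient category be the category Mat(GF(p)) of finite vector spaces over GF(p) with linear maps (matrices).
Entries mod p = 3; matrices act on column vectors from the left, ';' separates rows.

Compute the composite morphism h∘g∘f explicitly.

Answer: [0 2 0; 2 2 2; 0 1 0]

Work:
  e0=[1,0,0] f→[1,0,2] g→[1,0,2] h→[0,2,0]
  e1=[0,1,0] f→[1,2,1] g→[0,0,1] h→[2,2,1]
  e2=[0,0,1] f→[2,2,1] g→[1,0,2] h→[0,2,0]
composite: [0 2 0; 2 2 2; 0 1 0]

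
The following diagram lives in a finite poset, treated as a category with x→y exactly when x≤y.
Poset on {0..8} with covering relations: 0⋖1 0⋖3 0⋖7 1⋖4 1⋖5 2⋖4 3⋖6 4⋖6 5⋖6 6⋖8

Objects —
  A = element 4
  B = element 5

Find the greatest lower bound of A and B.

Answer: A∧B = 1

Derivation:
Common predecessors of 4,5: {0,1}
  0 ⊑ 1
  1 ⊑ 1
glb = 1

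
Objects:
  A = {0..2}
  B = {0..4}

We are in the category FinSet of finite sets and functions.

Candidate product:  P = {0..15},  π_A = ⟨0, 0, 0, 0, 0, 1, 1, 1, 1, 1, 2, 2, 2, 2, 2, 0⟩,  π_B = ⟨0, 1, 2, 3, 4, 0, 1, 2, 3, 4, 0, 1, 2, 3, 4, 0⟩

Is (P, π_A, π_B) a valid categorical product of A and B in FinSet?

|A|·|B| = 3·5 = 15;  |P| = 16
  → cardinalities differ; no bijection possible.

Answer: NOT A VALID PRODUCT — |P|=16 ≠ |A|·|B|=15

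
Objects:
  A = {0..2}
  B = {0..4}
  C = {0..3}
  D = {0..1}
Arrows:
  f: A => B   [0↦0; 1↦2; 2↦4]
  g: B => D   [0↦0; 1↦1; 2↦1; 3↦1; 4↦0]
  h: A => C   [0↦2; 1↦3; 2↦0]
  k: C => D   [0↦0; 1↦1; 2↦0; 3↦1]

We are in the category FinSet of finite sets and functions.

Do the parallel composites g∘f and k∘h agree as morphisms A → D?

1) trace f;g:
  0 f=>0 g=>0
  1 f=>2 g=>1
  2 f=>4 g=>0
  composite₁ = [0↦0; 1↦1; 2↦0]
2) trace h;k:
  0 h=>2 k=>0
  1 h=>3 k=>1
  2 h=>0 k=>0
  composite₂ = [0↦0; 1↦1; 2↦0]
Equal? equal; square commutes

Answer: COMMUTES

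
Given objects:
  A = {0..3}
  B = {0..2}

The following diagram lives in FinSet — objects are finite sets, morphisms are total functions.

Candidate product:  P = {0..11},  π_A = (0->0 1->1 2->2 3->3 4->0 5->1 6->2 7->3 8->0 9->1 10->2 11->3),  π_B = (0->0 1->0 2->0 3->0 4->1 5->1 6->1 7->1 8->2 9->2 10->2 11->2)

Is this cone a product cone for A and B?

Answer: VALID PRODUCT

Derivation:
|A|·|B| = 4·3 = 12;  |P| = 12
Check the pairing map k ↦ (π_A(k), π_B(k)):
  0 -> (0,0)
  1 -> (1,0)
  2 -> (2,0)
  3 -> (3,0)
  4 -> (0,1)
  5 -> (1,1)
  6 -> (2,1)
  7 -> (3,1)
  8 -> (0,2)
  9 -> (1,2)
  10 -> (2,2)
  11 -> (3,2)
distinct pairs in image: 12 / 12 needed
  → bijection onto A×B; projections well-typed.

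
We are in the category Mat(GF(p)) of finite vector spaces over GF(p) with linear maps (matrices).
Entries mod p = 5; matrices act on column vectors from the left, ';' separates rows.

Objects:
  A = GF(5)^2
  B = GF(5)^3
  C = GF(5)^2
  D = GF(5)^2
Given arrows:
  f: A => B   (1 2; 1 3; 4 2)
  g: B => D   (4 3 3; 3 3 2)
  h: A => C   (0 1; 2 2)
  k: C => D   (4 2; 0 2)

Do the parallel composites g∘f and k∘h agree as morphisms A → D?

Along f;g (path 1):
  e0=[1,0] f=>[1,1,4] g=>[4,4]
  e1=[0,1] f=>[2,3,2] g=>[3,4]
  ⟦path⟧₁ = (4 3; 4 4)
Along h;k (path 2):
  e0=[1,0] h=>[0,2] k=>[4,4]
  e1=[0,1] h=>[1,2] k=>[3,4]
  ⟦path⟧₂ = (4 3; 4 4)
Equal? equal; square commutes

Answer: COMMUTES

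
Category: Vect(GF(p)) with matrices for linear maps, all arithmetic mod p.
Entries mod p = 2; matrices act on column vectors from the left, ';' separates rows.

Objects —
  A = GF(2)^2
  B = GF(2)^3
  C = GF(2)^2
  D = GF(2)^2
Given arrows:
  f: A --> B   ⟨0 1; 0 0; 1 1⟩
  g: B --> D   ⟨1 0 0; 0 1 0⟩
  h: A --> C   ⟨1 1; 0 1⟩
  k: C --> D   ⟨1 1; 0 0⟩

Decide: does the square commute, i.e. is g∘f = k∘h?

Answer: DOES NOT COMMUTE

Work:
1) trace f;g:
  e0=(1,0) f-->(0,0,1) g-->(0,0)
  e1=(0,1) f-->(1,0,1) g-->(1,0)
  composite₁ = ⟨0 1; 0 0⟩
2) trace h;k:
  e0=(1,0) h-->(1,0) k-->(1,0)
  e1=(0,1) h-->(1,1) k-->(0,0)
  composite₂ = ⟨1 0; 0 0⟩
Equal? differ; not commutative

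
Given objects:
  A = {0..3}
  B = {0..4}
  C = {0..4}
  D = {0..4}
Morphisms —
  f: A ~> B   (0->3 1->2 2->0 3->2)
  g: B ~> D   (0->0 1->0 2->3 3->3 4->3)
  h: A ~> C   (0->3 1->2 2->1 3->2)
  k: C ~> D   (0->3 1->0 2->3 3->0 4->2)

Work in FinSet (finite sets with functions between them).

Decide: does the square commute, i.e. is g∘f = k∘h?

Answer: DOES NOT COMMUTE

Work:
Path 1 = f;g:
  0 f~>3 g~>3
  1 f~>2 g~>3
  2 f~>0 g~>0
  3 f~>2 g~>3
  result₁ = (0->3 1->3 2->0 3->3)
Path 2 = h;k:
  0 h~>3 k~>0
  1 h~>2 k~>3
  2 h~>1 k~>0
  3 h~>2 k~>3
  result₂ = (0->0 1->3 2->0 3->3)
Equal? NO — does not commute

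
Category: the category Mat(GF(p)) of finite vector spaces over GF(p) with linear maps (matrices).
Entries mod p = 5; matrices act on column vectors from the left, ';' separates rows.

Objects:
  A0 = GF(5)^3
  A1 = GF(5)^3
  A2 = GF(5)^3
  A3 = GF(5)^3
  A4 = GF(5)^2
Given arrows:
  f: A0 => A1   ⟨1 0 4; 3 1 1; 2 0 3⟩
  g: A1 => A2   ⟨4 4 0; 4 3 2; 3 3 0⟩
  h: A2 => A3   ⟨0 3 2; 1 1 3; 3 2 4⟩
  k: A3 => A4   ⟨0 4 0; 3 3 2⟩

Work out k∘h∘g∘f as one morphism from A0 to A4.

Answer: ⟨1 4 0; 2 3 0⟩

Trace:
  e0=⟨1,0,0⟩ f=>⟨1,3,2⟩ g=>⟨1,2,2⟩ h=>⟨0,4,0⟩ k=>⟨1,2⟩
  e1=⟨0,1,0⟩ f=>⟨0,1,0⟩ g=>⟨4,3,3⟩ h=>⟨0,1,0⟩ k=>⟨4,3⟩
  e2=⟨0,0,1⟩ f=>⟨4,1,3⟩ g=>⟨0,0,0⟩ h=>⟨0,0,0⟩ k=>⟨0,0⟩
⟦path⟧: ⟨1 4 0; 2 3 0⟩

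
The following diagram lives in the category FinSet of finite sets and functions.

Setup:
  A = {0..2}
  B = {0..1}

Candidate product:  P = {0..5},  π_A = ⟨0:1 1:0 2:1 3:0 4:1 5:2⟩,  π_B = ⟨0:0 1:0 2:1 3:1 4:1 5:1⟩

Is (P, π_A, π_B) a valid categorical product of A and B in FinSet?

|A|·|B| = 3·2 = 6;  |P| = 6
Check the pairing map k ↦ (π_A(k), π_B(k)):
  0 : (1,0)
  1 : (0,0)
  2 : (1,1)
  3 : (0,1)
  4 : (1,1)  ✗ repeats pair of k=2
  5 : (2,1)
distinct pairs in image: 5 / 6 needed
  → (1,1) hit at k=2 and k=4

Answer: NOT A VALID PRODUCT — duplicate pair at indices 2,4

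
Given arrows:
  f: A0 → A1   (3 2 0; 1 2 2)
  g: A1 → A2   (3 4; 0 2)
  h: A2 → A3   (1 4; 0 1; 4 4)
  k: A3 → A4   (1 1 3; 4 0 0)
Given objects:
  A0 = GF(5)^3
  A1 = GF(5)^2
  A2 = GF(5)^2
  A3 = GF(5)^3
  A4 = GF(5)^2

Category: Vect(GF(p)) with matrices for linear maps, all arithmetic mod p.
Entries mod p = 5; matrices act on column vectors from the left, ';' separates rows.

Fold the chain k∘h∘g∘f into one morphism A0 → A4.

  e0=(1,0,0) f→(3,1) g→(3,2) h→(1,2,0) k→(3,4)
  e1=(0,1,0) f→(2,2) g→(4,4) h→(0,4,2) k→(0,0)
  e2=(0,0,1) f→(0,2) g→(3,4) h→(4,4,3) k→(2,1)
result: (3 0 2; 4 0 1)

Answer: (3 0 2; 4 0 1)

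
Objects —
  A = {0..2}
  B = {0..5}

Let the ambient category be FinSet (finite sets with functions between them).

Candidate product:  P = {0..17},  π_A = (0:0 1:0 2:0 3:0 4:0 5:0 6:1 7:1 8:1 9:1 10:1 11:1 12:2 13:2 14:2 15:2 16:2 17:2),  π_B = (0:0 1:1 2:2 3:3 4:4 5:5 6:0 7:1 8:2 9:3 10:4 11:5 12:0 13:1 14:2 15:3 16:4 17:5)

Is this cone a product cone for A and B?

|A|·|B| = 3·6 = 18;  |P| = 18
Check the pairing map k ↦ (π_A(k), π_B(k)):
  0 : (0,0)
  1 : (0,1)
  2 : (0,2)
  3 : (0,3)
  4 : (0,4)
  5 : (0,5)
  6 : (1,0)
  7 : (1,1)
  8 : (1,2)
  9 : (1,3)
  10 : (1,4)
  11 : (1,5)
  12 : (2,0)
  13 : (2,1)
  14 : (2,2)
  15 : (2,3)
  16 : (2,4)
  17 : (2,5)
distinct pairs in image: 18 / 18 needed
  → bijection onto A×B; projections well-typed.

Answer: VALID PRODUCT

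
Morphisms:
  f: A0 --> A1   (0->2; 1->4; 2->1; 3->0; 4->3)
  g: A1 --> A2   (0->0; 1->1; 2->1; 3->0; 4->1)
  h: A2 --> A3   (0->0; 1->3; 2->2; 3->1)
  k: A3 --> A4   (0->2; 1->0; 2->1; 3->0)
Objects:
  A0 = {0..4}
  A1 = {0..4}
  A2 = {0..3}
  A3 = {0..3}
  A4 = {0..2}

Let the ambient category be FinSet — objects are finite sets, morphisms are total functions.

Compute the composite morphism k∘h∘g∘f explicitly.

  0 f-->2 g-->1 h-->3 k-->0
  1 f-->4 g-->1 h-->3 k-->0
  2 f-->1 g-->1 h-->3 k-->0
  3 f-->0 g-->0 h-->0 k-->2
  4 f-->3 g-->0 h-->0 k-->2
⟦path⟧: (0->0; 1->0; 2->0; 3->2; 4->2)

Answer: (0->0; 1->0; 2->0; 3->2; 4->2)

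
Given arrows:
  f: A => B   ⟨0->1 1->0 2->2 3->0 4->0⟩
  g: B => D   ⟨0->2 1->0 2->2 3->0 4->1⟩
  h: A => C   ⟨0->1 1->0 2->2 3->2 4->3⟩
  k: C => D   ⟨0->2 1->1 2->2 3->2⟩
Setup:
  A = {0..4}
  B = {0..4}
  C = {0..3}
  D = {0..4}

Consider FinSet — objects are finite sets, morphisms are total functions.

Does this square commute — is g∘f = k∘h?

Answer: DOES NOT COMMUTE

Trace:
Path 1 = f;g:
  0 f=>1 g=>0
  1 f=>0 g=>2
  2 f=>2 g=>2
  3 f=>0 g=>2
  4 f=>0 g=>2
  ⟦path⟧₁ = ⟨0->0 1->2 2->2 3->2 4->2⟩
Path 2 = h;k:
  0 h=>1 k=>1
  1 h=>0 k=>2
  2 h=>2 k=>2
  3 h=>2 k=>2
  4 h=>3 k=>2
  ⟦path⟧₂ = ⟨0->1 1->2 2->2 3->2 4->2⟩
Equal? distinct morphisms ✗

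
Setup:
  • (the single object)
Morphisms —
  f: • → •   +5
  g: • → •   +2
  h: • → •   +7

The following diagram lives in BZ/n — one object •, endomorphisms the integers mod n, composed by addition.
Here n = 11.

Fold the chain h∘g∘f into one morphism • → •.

Answer: +3

Trace:
  0 +5≡5 +2≡7 +7≡3  (mod 11)
result: +3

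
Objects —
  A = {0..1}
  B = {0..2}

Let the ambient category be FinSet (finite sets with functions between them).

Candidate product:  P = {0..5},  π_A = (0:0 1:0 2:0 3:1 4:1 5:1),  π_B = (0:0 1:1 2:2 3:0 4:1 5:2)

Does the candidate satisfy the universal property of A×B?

Answer: VALID PRODUCT

Derivation:
|A|·|B| = 2·3 = 6;  |P| = 6
Check the pairing map k ↦ (π_A(k), π_B(k)):
  0 : (0,0)
  1 : (0,1)
  2 : (0,2)
  3 : (1,0)
  4 : (1,1)
  5 : (1,2)
distinct pairs in image: 6 / 6 needed
  → bijection onto A×B; projections well-typed.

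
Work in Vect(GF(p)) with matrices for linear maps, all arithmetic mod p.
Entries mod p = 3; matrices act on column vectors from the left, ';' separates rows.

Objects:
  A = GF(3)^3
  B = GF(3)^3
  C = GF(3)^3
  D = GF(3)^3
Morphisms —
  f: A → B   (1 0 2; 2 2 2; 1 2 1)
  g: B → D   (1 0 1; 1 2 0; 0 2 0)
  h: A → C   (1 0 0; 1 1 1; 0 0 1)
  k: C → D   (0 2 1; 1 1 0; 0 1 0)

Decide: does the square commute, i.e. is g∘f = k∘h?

Answer: DOES NOT COMMUTE

Trace:
Along f;g (path 1):
  e0=⟨1,0,0⟩ f→⟨1,2,1⟩ g→⟨2,2,1⟩
  e1=⟨0,1,0⟩ f→⟨0,2,2⟩ g→⟨2,1,1⟩
  e2=⟨0,0,1⟩ f→⟨2,2,1⟩ g→⟨0,0,1⟩
  ⟦path⟧₁ = (2 2 0; 2 1 0; 1 1 1)
Along h;k (path 2):
  e0=⟨1,0,0⟩ h→⟨1,1,0⟩ k→⟨2,2,1⟩
  e1=⟨0,1,0⟩ h→⟨0,1,0⟩ k→⟨2,1,1⟩
  e2=⟨0,0,1⟩ h→⟨0,1,1⟩ k→⟨0,1,1⟩
  ⟦path⟧₂ = (2 2 0; 2 1 1; 1 1 1)
Equal? distinct morphisms ✗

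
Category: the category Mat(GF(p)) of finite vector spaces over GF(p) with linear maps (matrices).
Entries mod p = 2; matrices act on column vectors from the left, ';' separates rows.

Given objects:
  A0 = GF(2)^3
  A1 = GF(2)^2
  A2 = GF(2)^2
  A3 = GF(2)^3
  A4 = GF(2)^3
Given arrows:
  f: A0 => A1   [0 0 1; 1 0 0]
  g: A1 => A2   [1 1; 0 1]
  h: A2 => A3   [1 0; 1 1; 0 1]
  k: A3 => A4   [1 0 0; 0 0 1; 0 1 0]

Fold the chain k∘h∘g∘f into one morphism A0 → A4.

Answer: [1 0 1; 1 0 0; 0 0 1]

Trace:
  e0=⟨1,0,0⟩ f=>⟨0,1⟩ g=>⟨1,1⟩ h=>⟨1,0,1⟩ k=>⟨1,1,0⟩
  e1=⟨0,1,0⟩ f=>⟨0,0⟩ g=>⟨0,0⟩ h=>⟨0,0,0⟩ k=>⟨0,0,0⟩
  e2=⟨0,0,1⟩ f=>⟨1,0⟩ g=>⟨1,0⟩ h=>⟨1,1,0⟩ k=>⟨1,0,1⟩
composite: [1 0 1; 1 0 0; 0 0 1]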